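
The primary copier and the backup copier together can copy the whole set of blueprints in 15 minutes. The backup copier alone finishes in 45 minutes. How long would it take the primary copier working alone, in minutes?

45/2 minutes

Combined rate is 1/15 per minute.
Known contribution: 1/45 per minute.
So the primary copier's rate is 1/15 − 1/45 = 2/45, meaning 45/2 minutes alone.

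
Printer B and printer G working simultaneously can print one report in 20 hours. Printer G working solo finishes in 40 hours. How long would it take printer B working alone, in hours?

40 hours

Combined rate is 1/20 per hour.
Known contribution: 1/40 per hour.
So printer B's rate is 1/20 − 1/40 = 1/40, meaning 40 hours alone.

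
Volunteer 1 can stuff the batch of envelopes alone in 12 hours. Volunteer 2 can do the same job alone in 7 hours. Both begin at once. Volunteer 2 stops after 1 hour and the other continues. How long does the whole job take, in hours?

72/7 hours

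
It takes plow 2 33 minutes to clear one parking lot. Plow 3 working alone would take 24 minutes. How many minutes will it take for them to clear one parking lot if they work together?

With two workers the combined time is the product over the sum: 33·24/(33+24) = 792/57 = 264/19 minutes.

264/19 minutes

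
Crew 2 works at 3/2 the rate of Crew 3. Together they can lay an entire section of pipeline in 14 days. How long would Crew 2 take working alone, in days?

70/3 days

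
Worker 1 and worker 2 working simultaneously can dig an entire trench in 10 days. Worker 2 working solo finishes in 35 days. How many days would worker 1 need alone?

14 days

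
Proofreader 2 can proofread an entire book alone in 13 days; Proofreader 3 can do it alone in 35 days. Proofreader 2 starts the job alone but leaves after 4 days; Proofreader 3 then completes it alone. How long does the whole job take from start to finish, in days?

In 4 days Proofreader 2 does 4/13 of the job, leaving 9/13.
Proofreader 3 works at 1/35 per day, so finishing takes 9/13 ÷ 1/35 = 315/13 days.
Total time = 4 + 315/13 = 367/13 days.

367/13 days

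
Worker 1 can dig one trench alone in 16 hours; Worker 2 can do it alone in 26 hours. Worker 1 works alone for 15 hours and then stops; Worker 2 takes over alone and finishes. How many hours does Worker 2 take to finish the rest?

13/8 hours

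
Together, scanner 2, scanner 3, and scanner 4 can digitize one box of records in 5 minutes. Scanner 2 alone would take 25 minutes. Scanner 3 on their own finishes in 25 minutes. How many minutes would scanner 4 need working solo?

Combined rate is 1/5 per minute.
Known contribution: 1/25 + 1/25 = (1 + 1)/25 = 2/25 per minute.
So scanner 4's rate is 1/5 − 2/25 = 3/25, meaning 25/3 minutes alone.

25/3 minutes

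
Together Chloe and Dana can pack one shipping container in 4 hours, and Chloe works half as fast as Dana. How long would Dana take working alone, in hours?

6 hours

Let Dana's rate be r; then Chloe's rate is (1/2)r, so together (1/2 + 1)r = (3/2)r = 1/4.
Thus r = 1/6 per hour.
Dana alone: 6 hours; Chloe alone: 12 hours.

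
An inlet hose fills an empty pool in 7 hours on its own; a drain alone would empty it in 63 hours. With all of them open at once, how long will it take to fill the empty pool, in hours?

Net rate = 1/7 − 1/63 = (9 − 1)/63 = 8/63 per hour.
Filling time = 1 ÷ (8/63) = 63/8 hours.

63/8 hours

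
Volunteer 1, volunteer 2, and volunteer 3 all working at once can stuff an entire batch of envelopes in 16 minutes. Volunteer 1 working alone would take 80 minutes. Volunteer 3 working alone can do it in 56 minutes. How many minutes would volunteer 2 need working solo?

280/9 minutes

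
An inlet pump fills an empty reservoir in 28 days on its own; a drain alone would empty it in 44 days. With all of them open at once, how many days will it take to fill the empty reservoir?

Net rate = 1/28 − 1/44 = (11 − 7)/308 = 4/308 = 1/77 per day.
Filling time = 1 ÷ (1/77) = 77 days.

77 days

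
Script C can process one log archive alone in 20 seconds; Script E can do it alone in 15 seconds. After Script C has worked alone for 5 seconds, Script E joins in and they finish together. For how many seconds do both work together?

45/7 seconds

In 5 seconds Script C does 5/20 = 1/4 of the job, leaving 3/4.
Script C and Script E together work at 7/60 per second, so finishing takes 3/4 ÷ 7/60 = 45/7 seconds.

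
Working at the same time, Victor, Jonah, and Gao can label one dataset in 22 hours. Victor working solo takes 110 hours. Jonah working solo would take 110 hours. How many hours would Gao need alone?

110/3 hours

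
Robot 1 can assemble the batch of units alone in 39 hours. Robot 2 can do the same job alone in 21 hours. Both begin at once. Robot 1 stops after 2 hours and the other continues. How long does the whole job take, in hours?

In the first 2 hours the combined rate is 20/273, so 40/273 of the job is done, leaving 233/273.
After Robot 1 leaves the rate is 1/21 per hour; the remaining 233/273 takes 233/13 hours.
Total = 2 + 233/13 = 259/13 hours.

259/13 hours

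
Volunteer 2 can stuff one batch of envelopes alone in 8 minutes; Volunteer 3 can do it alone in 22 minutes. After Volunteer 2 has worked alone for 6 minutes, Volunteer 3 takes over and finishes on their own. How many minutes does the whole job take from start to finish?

In 6 minutes Volunteer 2 does 6/8 = 3/4 of the job, leaving 1/4.
Volunteer 3 works at 1/22 per minute, so finishing takes 1/4 ÷ 1/22 = 11/2 minutes.
Total time = 6 + 11/2 = 23/2 minutes.

23/2 minutes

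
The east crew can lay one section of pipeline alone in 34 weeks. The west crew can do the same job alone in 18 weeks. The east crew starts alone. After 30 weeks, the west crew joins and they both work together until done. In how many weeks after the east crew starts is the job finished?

In the first 30 weeks the east crew alone does 30/34 = 15/17 of the job, leaving 2/17.
Once everyone is working, combined rate: 1/34 + 1/18 = (9 + 17)/306 = 26/306 = 13/153 per week.
Remaining 2/17 at 13/153 per week takes 18/13 weeks.
Total from the start = 30 + 18/13 = 408/13 weeks.

408/13 weeks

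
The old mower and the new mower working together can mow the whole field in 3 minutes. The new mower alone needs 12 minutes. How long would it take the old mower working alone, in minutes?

4 minutes

Combined rate is 1/3 per minute.
Known contribution: 1/12 per minute.
So the old mower's rate is 1/3 − 1/12 = 1/4, meaning 4 minutes alone.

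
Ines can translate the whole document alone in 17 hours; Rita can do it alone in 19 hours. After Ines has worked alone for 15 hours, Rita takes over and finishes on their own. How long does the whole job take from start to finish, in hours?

293/17 hours

In 15 hours Ines does 15/17 of the job, leaving 2/17.
Rita works at 1/19 per hour, so finishing takes 2/17 ÷ 1/19 = 38/17 hours.
Total time = 15 + 38/17 = 293/17 hours.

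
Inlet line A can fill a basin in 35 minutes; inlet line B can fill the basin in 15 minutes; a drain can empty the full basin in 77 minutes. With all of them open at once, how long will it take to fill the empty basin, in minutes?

231/19 minutes

Net rate = 1/35 + 1/15 − 1/77 = (33 + 77 − 15)/1155 = 95/1155 = 19/231 per minute.
Filling time = 1 ÷ (19/231) = 231/19 minutes.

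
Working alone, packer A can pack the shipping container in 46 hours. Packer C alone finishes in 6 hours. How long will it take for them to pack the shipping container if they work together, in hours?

69/13 hours

Combined rate: 1/46 + 1/6 = (3 + 23)/138 = 26/138 = 13/69 per hour.
Time = 1 ÷ (13/69) = 69/13 hours.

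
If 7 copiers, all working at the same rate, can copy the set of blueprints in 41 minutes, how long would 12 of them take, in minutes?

287/12 minutes

Total work is 7·41 = 287 copier-minutes.
With 12 copiers: 287/12 minutes.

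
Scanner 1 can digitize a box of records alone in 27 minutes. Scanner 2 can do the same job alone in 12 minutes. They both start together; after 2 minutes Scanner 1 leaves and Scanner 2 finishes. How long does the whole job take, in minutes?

In the first 2 minutes the combined rate is 13/108, so 13/54 of the job is done, leaving 41/54.
After Scanner 1 leaves the rate is 1/12 per minute; the remaining 41/54 takes 82/9 minutes.
Total = 2 + 82/9 = 100/9 minutes.

100/9 minutes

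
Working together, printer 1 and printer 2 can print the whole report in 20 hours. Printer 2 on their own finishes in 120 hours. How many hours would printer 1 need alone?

Combined rate is 1/20 per hour.
Known contribution: 1/120 per hour.
So printer 1's rate is 1/20 − 1/120 = 1/24, meaning 24 hours alone.

24 hours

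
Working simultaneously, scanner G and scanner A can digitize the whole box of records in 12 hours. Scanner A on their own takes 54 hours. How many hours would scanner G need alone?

Combined rate is 1/12 per hour.
Known contribution: 1/54 per hour.
So scanner G's rate is 1/12 − 1/54 = 7/108, meaning 108/7 hours alone.

108/7 hours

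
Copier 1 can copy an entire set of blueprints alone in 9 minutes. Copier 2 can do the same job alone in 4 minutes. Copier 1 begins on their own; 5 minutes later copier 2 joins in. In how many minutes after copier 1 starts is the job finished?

In the first 5 minutes copier 1 alone does 5/9 of the job, leaving 4/9.
Once everyone is working, combined rate: 1/9 + 1/4 = (4 + 9)/36 = 13/36 per minute.
Remaining 4/9 at 13/36 per minute takes 16/13 minutes.
Total from the start = 5 + 16/13 = 81/13 minutes.

81/13 minutes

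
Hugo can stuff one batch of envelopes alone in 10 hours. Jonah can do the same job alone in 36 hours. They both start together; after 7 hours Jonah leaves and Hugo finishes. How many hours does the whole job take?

In the first 7 hours the combined rate is 23/180, so 161/180 of the job is done, leaving 19/180.
After Jonah leaves the rate is 1/10 per hour; the remaining 19/180 takes 19/18 hours.
Total = 7 + 19/18 = 145/18 hours.

145/18 hours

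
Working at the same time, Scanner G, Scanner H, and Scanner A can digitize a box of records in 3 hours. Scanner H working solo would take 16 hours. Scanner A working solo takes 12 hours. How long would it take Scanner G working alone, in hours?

Combined rate is 1/3 per hour.
Known contribution: 1/16 + 1/12 = (3 + 4)/48 = 7/48 per hour.
So Scanner G's rate is 1/3 − 7/48 = 3/16, meaning 16/3 hours alone.

16/3 hours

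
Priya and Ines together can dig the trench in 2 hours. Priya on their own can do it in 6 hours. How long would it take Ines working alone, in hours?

Combined rate is 1/2 per hour.
Known contribution: 1/6 per hour.
So Ines's rate is 1/2 − 1/6 = 1/3, meaning 3 hours alone.

3 hours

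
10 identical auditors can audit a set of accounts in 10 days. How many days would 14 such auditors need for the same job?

Total work is 10·10 = 100 auditor-days.
With 14 auditors: 100/14 = 50/7 days.

50/7 days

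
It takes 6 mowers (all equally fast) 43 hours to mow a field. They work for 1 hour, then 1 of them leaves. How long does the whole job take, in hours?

257/5 hours

One mower does 1/258 of the job per hour.
After 1 hour with 6 mowers, 1/43 is done (42/43 left).
With 5 mowers the rate is 5/258, so the rest takes 42/43 ÷ 5/258 = 252/5 hours.
Total = 1 + 252/5 = 257/5 hours.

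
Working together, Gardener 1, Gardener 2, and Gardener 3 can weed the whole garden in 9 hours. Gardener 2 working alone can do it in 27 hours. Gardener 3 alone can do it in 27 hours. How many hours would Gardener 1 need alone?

27 hours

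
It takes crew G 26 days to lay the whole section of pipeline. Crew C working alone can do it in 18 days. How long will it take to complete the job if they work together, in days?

117/11 days

Combined rate: 1/26 + 1/18 = (9 + 13)/234 = 22/234 = 11/117 per day.
Time = 1 ÷ (11/117) = 117/11 days.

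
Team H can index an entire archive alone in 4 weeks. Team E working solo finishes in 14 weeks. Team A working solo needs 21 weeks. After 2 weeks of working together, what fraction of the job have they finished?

Combined rate: 1/4 + 1/14 + 1/21 = (21 + 6 + 4)/84 = 31/84 per week.
In 2 weeks they complete 2·31/84 = 31/42 of the job.

31/42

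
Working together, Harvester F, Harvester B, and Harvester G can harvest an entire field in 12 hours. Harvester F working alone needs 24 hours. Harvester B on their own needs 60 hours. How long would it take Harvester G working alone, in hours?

Combined rate is 1/12 per hour.
Known contribution: 1/24 + 1/60 = (5 + 2)/120 = 7/120 per hour.
So Harvester G's rate is 1/12 − 7/120 = 1/40, meaning 40 hours alone.

40 hours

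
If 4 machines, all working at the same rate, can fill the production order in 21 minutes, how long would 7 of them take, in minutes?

Total work is 4·21 = 84 machine-minutes.
With 7 machines: 84/7 = 12 minutes.

12 minutes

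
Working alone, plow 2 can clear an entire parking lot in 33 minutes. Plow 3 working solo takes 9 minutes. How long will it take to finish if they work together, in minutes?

With two workers the combined time is the product over the sum: 33·9/(33+9) = 297/42 = 99/14 minutes.

99/14 minutes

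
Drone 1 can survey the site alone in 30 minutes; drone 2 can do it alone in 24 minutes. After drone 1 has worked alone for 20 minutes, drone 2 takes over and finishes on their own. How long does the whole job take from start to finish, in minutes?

28 minutes

In 20 minutes drone 1 does 20/30 = 2/3 of the job, leaving 1/3.
Drone 2 works at 1/24 per minute, so finishing takes 1/3 ÷ 1/24 = 8 minutes.
Total time = 20 + 8 = 28 minutes.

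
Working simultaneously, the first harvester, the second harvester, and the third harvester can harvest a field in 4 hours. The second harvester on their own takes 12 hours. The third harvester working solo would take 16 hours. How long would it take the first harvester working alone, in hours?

Combined rate is 1/4 per hour.
Known contribution: 1/12 + 1/16 = (4 + 3)/48 = 7/48 per hour.
So the first harvester's rate is 1/4 − 7/48 = 5/48, meaning 48/5 hours alone.

48/5 hours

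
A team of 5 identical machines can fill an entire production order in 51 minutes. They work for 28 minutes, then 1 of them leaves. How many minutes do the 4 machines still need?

115/4 minutes

One machine does 1/255 of the job per minute.
After 28 minutes with 5 machines, 28/51 is done (23/51 left).
With 4 machines the rate is 4/255, so the rest takes 23/51 ÷ 4/255 = 115/4 minutes.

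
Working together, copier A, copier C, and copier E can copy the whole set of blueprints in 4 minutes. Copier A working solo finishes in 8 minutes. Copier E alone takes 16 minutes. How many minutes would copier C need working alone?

16 minutes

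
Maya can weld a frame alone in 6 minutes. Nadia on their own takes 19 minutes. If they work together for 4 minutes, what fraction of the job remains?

7/57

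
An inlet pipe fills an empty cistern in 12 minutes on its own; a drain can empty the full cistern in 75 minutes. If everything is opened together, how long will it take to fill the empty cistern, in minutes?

Net rate = 1/12 − 1/75 = (25 − 4)/300 = 21/300 = 7/100 per minute.
Filling time = 1 ÷ (7/100) = 100/7 minutes.

100/7 minutes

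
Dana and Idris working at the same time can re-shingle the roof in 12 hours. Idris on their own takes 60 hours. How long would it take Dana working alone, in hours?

15 hours

Combined rate is 1/12 per hour.
Known contribution: 1/60 per hour.
So Dana's rate is 1/12 − 1/60 = 1/15, meaning 15 hours alone.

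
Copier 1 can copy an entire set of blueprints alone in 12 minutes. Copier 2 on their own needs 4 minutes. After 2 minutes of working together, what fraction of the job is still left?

Combined rate: 1/12 + 1/4 = (1 + 3)/12 = 4/12 = 1/3 per minute.
In 2 minutes they complete 2·1/3 = 2/3 of the job.
So 1/3 remains.

1/3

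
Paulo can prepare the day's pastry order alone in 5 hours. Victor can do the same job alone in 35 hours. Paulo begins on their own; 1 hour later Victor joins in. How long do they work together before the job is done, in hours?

In the first 1 hour Paulo alone does 1/5 of the job, leaving 4/5.
Once everyone is working, combined rate: 1/5 + 1/35 = (7 + 1)/35 = 8/35 per hour.
Remaining 4/5 at 8/35 per hour takes 7/2 hours.

7/2 hours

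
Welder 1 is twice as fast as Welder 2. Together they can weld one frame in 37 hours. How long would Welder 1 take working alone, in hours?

Let Welder 2's rate be r; then Welder 1's rate is 2r, so together (2 + 1)r = 3r = 1/37.
Thus r = 1/111 per hour.
Welder 2 alone: 111 hours; Welder 1 alone: 111/2 hours.

111/2 hours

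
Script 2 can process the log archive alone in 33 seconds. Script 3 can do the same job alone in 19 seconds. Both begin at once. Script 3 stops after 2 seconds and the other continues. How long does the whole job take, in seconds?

In the first 2 seconds the combined rate is 52/627, so 104/627 of the job is done, leaving 523/627.
After Script 3 leaves the rate is 1/33 per second; the remaining 523/627 takes 523/19 seconds.
Total = 2 + 523/19 = 561/19 seconds.

561/19 seconds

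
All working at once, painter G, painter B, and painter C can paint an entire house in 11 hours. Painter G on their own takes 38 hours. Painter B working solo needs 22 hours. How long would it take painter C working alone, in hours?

209/4 hours

Combined rate is 1/11 per hour.
Known contribution: 1/38 + 1/22 = (11 + 19)/418 = 30/418 = 15/209 per hour.
So painter C's rate is 1/11 − 15/209 = 4/209, meaning 209/4 hours alone.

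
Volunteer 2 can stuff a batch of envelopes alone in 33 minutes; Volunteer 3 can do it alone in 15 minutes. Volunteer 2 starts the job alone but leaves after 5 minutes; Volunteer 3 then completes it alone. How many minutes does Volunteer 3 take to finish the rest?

140/11 minutes

In 5 minutes Volunteer 2 does 5/33 of the job, leaving 28/33.
Volunteer 3 works at 1/15 per minute, so finishing takes 28/33 ÷ 1/15 = 140/11 minutes.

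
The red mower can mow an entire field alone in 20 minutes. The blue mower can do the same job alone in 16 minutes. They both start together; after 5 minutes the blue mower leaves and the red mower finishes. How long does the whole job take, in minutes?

55/4 minutes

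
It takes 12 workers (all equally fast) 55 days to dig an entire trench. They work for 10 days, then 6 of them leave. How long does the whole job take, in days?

100 days

One worker does 1/660 of the job per day.
After 10 days with 12 workers, 2/11 is done (9/11 left).
With 6 workers the rate is 6/660 = 1/110, so the rest takes 9/11 ÷ 1/110 = 90 days.
Total = 10 + 90 = 100 days.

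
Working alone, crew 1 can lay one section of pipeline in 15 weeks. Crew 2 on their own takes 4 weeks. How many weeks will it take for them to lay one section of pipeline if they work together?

60/19 weeks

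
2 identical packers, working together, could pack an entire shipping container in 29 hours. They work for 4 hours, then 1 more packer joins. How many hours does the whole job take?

62/3 hours

One packer does 1/58 of the job per hour.
After 4 hours with 2 packers, 4/29 is done (25/29 left).
With 3 packers the rate is 3/58, so the rest takes 25/29 ÷ 3/58 = 50/3 hours.
Total = 4 + 50/3 = 62/3 hours.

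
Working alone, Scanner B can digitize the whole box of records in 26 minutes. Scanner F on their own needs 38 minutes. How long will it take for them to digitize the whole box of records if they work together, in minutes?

Combined rate: 1/26 + 1/38 = (19 + 13)/494 = 32/494 = 16/247 per minute.
Time = 1 ÷ (16/247) = 247/16 minutes.

247/16 minutes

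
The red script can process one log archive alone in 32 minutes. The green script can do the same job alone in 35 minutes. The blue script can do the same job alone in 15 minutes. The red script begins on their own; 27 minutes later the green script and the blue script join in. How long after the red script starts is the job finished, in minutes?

In the first 27 minutes the red script alone does 27/32 of the job, leaving 5/32.
Once everyone is working, combined rate: 1/32 + 1/35 + 1/15 = (105 + 96 + 224)/3360 = 425/3360 = 85/672 per minute.
Remaining 5/32 at 85/672 per minute takes 21/17 minutes.
Total from the start = 27 + 21/17 = 480/17 minutes.

480/17 minutes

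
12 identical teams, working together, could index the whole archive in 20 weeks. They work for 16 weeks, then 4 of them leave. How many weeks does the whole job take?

One team does 1/240 of the job per week.
After 16 weeks with 12 teams, 4/5 is done (1/5 left).
With 8 teams the rate is 8/240 = 1/30, so the rest takes 1/5 ÷ 1/30 = 6 weeks.
Total = 16 + 6 = 22 weeks.

22 weeks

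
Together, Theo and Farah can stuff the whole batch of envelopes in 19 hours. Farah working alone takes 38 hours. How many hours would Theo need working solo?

Combined rate is 1/19 per hour.
Known contribution: 1/38 per hour.
So Theo's rate is 1/19 − 1/38 = 1/38, meaning 38 hours alone.

38 hours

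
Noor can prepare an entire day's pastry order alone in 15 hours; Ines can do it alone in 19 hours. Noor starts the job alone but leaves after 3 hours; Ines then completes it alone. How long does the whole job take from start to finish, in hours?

91/5 hours

In 3 hours Noor does 3/15 = 1/5 of the job, leaving 4/5.
Ines works at 1/19 per hour, so finishing takes 4/5 ÷ 1/19 = 76/5 hours.
Total time = 3 + 76/5 = 91/5 hours.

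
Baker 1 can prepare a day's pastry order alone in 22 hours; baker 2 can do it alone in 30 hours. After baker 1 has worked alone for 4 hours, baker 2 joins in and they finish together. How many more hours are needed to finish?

In 4 hours baker 1 does 4/22 = 2/11 of the job, leaving 9/11.
Baker 1 and baker 2 together work at 13/165 per hour, so finishing takes 9/11 ÷ 13/165 = 135/13 hours.

135/13 hours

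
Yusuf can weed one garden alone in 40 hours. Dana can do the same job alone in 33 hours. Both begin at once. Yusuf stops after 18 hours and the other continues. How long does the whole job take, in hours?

363/20 hours

In the first 18 hours the combined rate is 73/1320, so 219/220 of the job is done, leaving 1/220.
After Yusuf leaves the rate is 1/33 per hour; the remaining 1/220 takes 3/20 hours.
Total = 18 + 3/20 = 363/20 hours.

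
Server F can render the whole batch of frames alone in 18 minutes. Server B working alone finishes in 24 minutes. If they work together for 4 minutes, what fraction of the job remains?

11/18

Combined rate: 1/18 + 1/24 = (4 + 3)/72 = 7/72 per minute.
In 4 minutes they complete 4·7/72 = 7/18 of the job.
So 11/18 remains.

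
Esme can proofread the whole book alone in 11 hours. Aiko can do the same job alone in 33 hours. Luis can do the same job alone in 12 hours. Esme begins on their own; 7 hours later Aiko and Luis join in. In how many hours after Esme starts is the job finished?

79/9 hours

In the first 7 hours Esme alone does 7/11 of the job, leaving 4/11.
Once everyone is working, combined rate: 1/11 + 1/33 + 1/12 = (12 + 4 + 11)/132 = 27/132 = 9/44 per hour.
Remaining 4/11 at 9/44 per hour takes 16/9 hours.
Total from the start = 7 + 16/9 = 79/9 hours.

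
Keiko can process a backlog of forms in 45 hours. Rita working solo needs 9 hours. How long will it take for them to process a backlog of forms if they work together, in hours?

15/2 hours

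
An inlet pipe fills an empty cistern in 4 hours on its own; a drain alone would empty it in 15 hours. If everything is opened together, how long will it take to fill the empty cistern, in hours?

60/11 hours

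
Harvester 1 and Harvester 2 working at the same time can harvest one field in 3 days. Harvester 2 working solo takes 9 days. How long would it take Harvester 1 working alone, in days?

9/2 days

Combined rate is 1/3 per day.
Known contribution: 1/9 per day.
So Harvester 1's rate is 1/3 − 1/9 = 2/9, meaning 9/2 days alone.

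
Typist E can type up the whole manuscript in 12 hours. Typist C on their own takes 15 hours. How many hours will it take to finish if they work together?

20/3 hours

Combined rate: 1/12 + 1/15 = (5 + 4)/60 = 9/60 = 3/20 per hour.
Time = 1 ÷ (3/20) = 20/3 hours.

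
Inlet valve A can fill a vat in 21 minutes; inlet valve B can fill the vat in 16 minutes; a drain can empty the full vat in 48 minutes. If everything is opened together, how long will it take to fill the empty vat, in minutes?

56/5 minutes

Net rate = 1/21 + 1/16 − 1/48 = (16 + 21 − 7)/336 = 30/336 = 5/56 per minute.
Filling time = 1 ÷ (5/56) = 56/5 minutes.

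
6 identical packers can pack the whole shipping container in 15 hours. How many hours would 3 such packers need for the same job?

30 hours

Total work is 6·15 = 90 packer-hours.
With 3 packers: 90/3 = 30 hours.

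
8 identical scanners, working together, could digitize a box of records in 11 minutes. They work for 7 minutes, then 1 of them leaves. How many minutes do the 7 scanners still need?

32/7 minutes

One scanner does 1/88 of the job per minute.
After 7 minutes with 8 scanners, 7/11 is done (4/11 left).
With 7 scanners the rate is 7/88, so the rest takes 4/11 ÷ 7/88 = 32/7 minutes.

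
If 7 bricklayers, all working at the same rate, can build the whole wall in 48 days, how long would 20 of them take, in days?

Total work is 7·48 = 336 bricklayer-days.
With 20 bricklayers: 336/20 = 84/5 days.

84/5 days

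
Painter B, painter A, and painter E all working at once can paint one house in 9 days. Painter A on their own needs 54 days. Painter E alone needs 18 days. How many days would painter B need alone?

27 days

Combined rate is 1/9 per day.
Known contribution: 1/54 + 1/18 = (1 + 3)/54 = 4/54 = 2/27 per day.
So painter B's rate is 1/9 − 2/27 = 1/27, meaning 27 days alone.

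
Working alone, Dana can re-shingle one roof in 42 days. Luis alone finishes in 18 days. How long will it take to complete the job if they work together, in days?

With two workers the combined time is the product over the sum: 42·18/(42+18) = 756/60 = 63/5 days.

63/5 days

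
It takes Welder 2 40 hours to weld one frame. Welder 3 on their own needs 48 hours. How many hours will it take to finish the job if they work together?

With two workers the combined time is the product over the sum: 40·48/(40+48) = 1920/88 = 240/11 hours.

240/11 hours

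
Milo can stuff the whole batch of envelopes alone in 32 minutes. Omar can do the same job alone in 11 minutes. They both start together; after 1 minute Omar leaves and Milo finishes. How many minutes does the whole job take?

320/11 minutes

In the first 1 minute the combined rate is 43/352, so 43/352 of the job is done, leaving 309/352.
After Omar leaves the rate is 1/32 per minute; the remaining 309/352 takes 309/11 minutes.
Total = 1 + 309/11 = 320/11 minutes.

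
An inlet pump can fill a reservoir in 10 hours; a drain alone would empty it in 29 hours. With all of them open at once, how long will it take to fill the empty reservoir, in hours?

290/19 hours

Net rate = 1/10 − 1/29 = (29 − 10)/290 = 19/290 per hour.
Filling time = 1 ÷ (19/290) = 290/19 hours.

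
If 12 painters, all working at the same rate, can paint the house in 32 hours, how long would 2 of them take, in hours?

192 hours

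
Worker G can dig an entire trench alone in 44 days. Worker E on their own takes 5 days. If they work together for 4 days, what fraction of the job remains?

Combined rate: 1/44 + 1/5 = (5 + 44)/220 = 49/220 per day.
In 4 days they complete 4·49/220 = 49/55 of the job.
So 6/55 remains.

6/55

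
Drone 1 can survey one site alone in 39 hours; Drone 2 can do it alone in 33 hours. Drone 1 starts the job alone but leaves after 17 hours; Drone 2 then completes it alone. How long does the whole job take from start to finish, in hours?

In 17 hours Drone 1 does 17/39 of the job, leaving 22/39.
Drone 2 works at 1/33 per hour, so finishing takes 22/39 ÷ 1/33 = 242/13 hours.
Total time = 17 + 242/13 = 463/13 hours.

463/13 hours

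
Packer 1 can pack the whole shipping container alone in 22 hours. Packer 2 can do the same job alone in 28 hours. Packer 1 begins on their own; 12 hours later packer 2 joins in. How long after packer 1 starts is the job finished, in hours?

88/5 hours

In the first 12 hours packer 1 alone does 12/22 = 6/11 of the job, leaving 5/11.
Once everyone is working, combined rate: 1/22 + 1/28 = (14 + 11)/308 = 25/308 per hour.
Remaining 5/11 at 25/308 per hour takes 28/5 hours.
Total from the start = 12 + 28/5 = 88/5 hours.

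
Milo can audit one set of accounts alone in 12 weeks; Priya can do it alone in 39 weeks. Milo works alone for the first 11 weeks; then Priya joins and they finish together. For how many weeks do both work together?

13/17 weeks

In 11 weeks Milo does 11/12 of the job, leaving 1/12.
Milo and Priya together work at 17/156 per week, so finishing takes 1/12 ÷ 17/156 = 13/17 weeks.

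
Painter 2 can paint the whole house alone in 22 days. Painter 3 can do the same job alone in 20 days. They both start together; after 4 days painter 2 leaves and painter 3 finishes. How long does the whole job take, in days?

In the first 4 days the combined rate is 21/220, so 21/55 of the job is done, leaving 34/55.
After painter 2 leaves the rate is 1/20 per day; the remaining 34/55 takes 136/11 days.
Total = 4 + 136/11 = 180/11 days.

180/11 days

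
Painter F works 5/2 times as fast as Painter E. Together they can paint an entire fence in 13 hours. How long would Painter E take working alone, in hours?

Let Painter E's rate be r; then Painter F's rate is (5/2)r, so together (5/2 + 1)r = (7/2)r = 1/13.
Thus r = 2/91 per hour.
Painter E alone: 91/2 hours; Painter F alone: 91/5 hours.

91/2 hours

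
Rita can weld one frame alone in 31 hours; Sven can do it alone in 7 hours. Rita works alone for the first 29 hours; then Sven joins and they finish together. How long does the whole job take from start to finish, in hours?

558/19 hours

In 29 hours Rita does 29/31 of the job, leaving 2/31.
Rita and Sven together work at 38/217 per hour, so finishing takes 2/31 ÷ 38/217 = 7/19 hours.
Total time = 29 + 7/19 = 558/19 hours.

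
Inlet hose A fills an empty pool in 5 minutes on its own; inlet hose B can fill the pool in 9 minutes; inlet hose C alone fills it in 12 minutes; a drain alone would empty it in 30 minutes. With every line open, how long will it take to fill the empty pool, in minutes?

36/13 minutes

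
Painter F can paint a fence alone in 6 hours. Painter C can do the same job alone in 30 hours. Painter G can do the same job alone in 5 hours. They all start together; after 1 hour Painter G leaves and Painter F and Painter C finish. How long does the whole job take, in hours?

4 hours

In the first 1 hour the combined rate is 2/5, so 2/5 of the job is done, leaving 3/5.
After Painter G leaves the rate is 1/5 per hour; the remaining 3/5 takes 3 hours.
Total = 1 + 3 = 4 hours.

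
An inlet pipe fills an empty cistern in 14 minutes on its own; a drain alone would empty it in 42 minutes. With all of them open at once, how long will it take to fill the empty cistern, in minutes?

21 minutes

Net rate = 1/14 − 1/42 = (3 − 1)/42 = 2/42 = 1/21 per minute.
Filling time = 1 ÷ (1/21) = 21 minutes.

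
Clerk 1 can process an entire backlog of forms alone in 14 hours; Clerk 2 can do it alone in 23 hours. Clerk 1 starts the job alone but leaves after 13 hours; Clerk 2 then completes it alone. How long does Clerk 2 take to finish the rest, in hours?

In 13 hours Clerk 1 does 13/14 of the job, leaving 1/14.
Clerk 2 works at 1/23 per hour, so finishing takes 1/14 ÷ 1/23 = 23/14 hours.

23/14 hours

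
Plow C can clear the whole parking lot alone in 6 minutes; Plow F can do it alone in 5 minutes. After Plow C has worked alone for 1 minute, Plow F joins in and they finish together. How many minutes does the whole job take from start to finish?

In 1 minute Plow C does 1/6 of the job, leaving 5/6.
Plow C and Plow F together work at 11/30 per minute, so finishing takes 5/6 ÷ 11/30 = 25/11 minutes.
Total time = 1 + 25/11 = 36/11 minutes.

36/11 minutes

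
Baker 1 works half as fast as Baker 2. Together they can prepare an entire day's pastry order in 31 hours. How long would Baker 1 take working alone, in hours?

Let Baker 2's rate be r; then Baker 1's rate is (1/2)r, so together (1/2 + 1)r = (3/2)r = 1/31.
Thus r = 2/93 per hour.
Baker 2 alone: 93/2 hours; Baker 1 alone: 93 hours.

93 hours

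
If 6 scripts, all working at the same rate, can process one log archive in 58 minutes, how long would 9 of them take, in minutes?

116/3 minutes

Total work is 6·58 = 348 script-minutes.
With 9 scripts: 348/9 = 116/3 minutes.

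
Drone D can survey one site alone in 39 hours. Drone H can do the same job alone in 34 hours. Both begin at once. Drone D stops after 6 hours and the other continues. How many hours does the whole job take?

In the first 6 hours the combined rate is 73/1326, so 73/221 of the job is done, leaving 148/221.
After drone D leaves the rate is 1/34 per hour; the remaining 148/221 takes 296/13 hours.
Total = 6 + 296/13 = 374/13 hours.

374/13 hours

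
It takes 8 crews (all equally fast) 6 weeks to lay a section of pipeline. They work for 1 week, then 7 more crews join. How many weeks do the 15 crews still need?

One crew does 1/48 of the job per week.
After 1 week with 8 crews, 1/6 is done (5/6 left).
With 15 crews the rate is 15/48 = 5/16, so the rest takes 5/6 ÷ 5/16 = 8/3 weeks.

8/3 weeks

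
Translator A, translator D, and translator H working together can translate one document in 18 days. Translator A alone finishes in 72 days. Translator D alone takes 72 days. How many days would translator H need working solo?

36 days

Combined rate is 1/18 per day.
Known contribution: 1/72 + 1/72 = (1 + 1)/72 = 2/72 = 1/36 per day.
So translator H's rate is 1/18 − 1/36 = 1/36, meaning 36 days alone.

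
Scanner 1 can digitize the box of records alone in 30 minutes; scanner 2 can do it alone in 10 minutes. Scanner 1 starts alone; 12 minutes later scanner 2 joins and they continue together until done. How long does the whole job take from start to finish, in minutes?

In 12 minutes scanner 1 does 12/30 = 2/5 of the job, leaving 3/5.
Scanner 1 and scanner 2 together work at 2/15 per minute, so finishing takes 3/5 ÷ 2/15 = 9/2 minutes.
Total time = 12 + 9/2 = 33/2 minutes.

33/2 minutes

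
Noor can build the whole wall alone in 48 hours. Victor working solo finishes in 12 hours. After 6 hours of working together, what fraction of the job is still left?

Combined rate: 1/48 + 1/12 = (1 + 4)/48 = 5/48 per hour.
In 6 hours they complete 6·5/48 = 5/8 of the job.
So 3/8 remains.

3/8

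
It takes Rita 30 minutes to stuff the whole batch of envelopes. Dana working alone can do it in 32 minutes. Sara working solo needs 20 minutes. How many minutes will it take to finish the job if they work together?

Combined rate: 1/30 + 1/32 + 1/20 = (16 + 15 + 24)/480 = 55/480 = 11/96 per minute.
Time = 1 ÷ (11/96) = 96/11 minutes.

96/11 minutes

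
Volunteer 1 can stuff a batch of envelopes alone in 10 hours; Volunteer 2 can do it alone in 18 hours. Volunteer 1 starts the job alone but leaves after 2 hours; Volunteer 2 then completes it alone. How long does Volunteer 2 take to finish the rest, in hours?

In 2 hours Volunteer 1 does 2/10 = 1/5 of the job, leaving 4/5.
Volunteer 2 works at 1/18 per hour, so finishing takes 4/5 ÷ 1/18 = 72/5 hours.

72/5 hours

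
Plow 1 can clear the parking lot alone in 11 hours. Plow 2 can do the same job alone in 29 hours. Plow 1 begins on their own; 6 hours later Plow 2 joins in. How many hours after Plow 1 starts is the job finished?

77/8 hours

In the first 6 hours Plow 1 alone does 6/11 of the job, leaving 5/11.
Once everyone is working, combined rate: 1/11 + 1/29 = (29 + 11)/319 = 40/319 per hour.
Remaining 5/11 at 40/319 per hour takes 29/8 hours.
Total from the start = 6 + 29/8 = 77/8 hours.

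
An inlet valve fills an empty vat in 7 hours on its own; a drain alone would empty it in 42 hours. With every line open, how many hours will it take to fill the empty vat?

42/5 hours

Net rate = 1/7 − 1/42 = (6 − 1)/42 = 5/42 per hour.
Filling time = 1 ÷ (5/42) = 42/5 hours.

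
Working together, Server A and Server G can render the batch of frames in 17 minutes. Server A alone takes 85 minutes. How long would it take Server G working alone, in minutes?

Combined rate is 1/17 per minute.
Known contribution: 1/85 per minute.
So Server G's rate is 1/17 − 1/85 = 4/85, meaning 85/4 minutes alone.

85/4 minutes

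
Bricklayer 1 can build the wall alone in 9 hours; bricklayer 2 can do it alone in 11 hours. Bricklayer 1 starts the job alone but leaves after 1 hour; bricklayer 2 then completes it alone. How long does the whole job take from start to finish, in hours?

97/9 hours

In 1 hour bricklayer 1 does 1/9 of the job, leaving 8/9.
Bricklayer 2 works at 1/11 per hour, so finishing takes 8/9 ÷ 1/11 = 88/9 hours.
Total time = 1 + 88/9 = 97/9 hours.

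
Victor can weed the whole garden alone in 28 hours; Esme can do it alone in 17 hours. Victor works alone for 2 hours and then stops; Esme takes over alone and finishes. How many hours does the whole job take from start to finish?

249/14 hours

In 2 hours Victor does 2/28 = 1/14 of the job, leaving 13/14.
Esme works at 1/17 per hour, so finishing takes 13/14 ÷ 1/17 = 221/14 hours.
Total time = 2 + 221/14 = 249/14 hours.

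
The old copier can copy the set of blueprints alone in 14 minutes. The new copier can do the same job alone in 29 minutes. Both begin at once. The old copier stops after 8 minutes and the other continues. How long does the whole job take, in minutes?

87/7 minutes

In the first 8 minutes the combined rate is 43/406, so 172/203 of the job is done, leaving 31/203.
After the old copier leaves the rate is 1/29 per minute; the remaining 31/203 takes 31/7 minutes.
Total = 8 + 31/7 = 87/7 minutes.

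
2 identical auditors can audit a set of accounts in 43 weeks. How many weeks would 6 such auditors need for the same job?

43/3 weeks

Total work is 2·43 = 86 auditor-weeks.
With 6 auditors: 86/6 = 43/3 weeks.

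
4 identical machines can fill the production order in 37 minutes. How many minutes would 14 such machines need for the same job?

Total work is 4·37 = 148 machine-minutes.
With 14 machines: 148/14 = 74/7 minutes.

74/7 minutes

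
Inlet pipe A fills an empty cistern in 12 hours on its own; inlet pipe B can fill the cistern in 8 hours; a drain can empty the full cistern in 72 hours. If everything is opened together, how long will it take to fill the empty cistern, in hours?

36/7 hours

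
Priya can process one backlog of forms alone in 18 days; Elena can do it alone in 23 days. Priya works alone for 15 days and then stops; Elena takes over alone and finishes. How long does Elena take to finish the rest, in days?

In 15 days Priya does 15/18 = 5/6 of the job, leaving 1/6.
Elena works at 1/23 per day, so finishing takes 1/6 ÷ 1/23 = 23/6 days.

23/6 days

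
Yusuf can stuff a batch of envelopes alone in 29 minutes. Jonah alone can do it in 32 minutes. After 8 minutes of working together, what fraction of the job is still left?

Combined rate: 1/29 + 1/32 = (32 + 29)/928 = 61/928 per minute.
In 8 minutes they complete 8·61/928 = 61/116 of the job.
So 55/116 remains.

55/116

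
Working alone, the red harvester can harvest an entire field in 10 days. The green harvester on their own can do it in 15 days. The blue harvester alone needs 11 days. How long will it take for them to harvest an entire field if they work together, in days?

66/17 days

Combined rate: 1/10 + 1/15 + 1/11 = (33 + 22 + 30)/330 = 85/330 = 17/66 per day.
Time = 1 ÷ (17/66) = 66/17 days.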